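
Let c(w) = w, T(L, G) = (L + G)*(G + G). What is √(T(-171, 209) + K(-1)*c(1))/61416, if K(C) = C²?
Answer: √1765/20472 ≈ 0.0020522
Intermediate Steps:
T(L, G) = 2*G*(G + L) (T(L, G) = (G + L)*(2*G) = 2*G*(G + L))
√(T(-171, 209) + K(-1)*c(1))/61416 = √(2*209*(209 - 171) + (-1)²*1)/61416 = √(2*209*38 + 1*1)*(1/61416) = √(15884 + 1)*(1/61416) = √15885*(1/61416) = (3*√1765)*(1/61416) = √1765/20472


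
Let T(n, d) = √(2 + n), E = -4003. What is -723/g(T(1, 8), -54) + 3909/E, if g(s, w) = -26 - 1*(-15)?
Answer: 2851170/44033 ≈ 64.751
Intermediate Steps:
g(s, w) = -11 (g(s, w) = -26 + 15 = -11)
-723/g(T(1, 8), -54) + 3909/E = -723/(-11) + 3909/(-4003) = -723*(-1/11) + 3909*(-1/4003) = 723/11 - 3909/4003 = 2851170/44033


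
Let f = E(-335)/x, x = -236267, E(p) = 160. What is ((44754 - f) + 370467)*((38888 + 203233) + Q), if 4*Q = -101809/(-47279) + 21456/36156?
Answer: 13534539176375332026815779/134626474225636 ≈ 1.0053e+11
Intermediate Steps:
f = -160/236267 (f = 160/(-236267) = 160*(-1/236267) = -160/236267 ≈ -0.00067720)
Q = 391285369/569806508 (Q = (-101809/(-47279) + 21456/36156)/4 = (-101809*(-1/47279) + 21456*(1/36156))/4 = (101809/47279 + 1788/3013)/4 = (1/4)*(391285369/142451627) = 391285369/569806508 ≈ 0.68670)
((44754 - f) + 370467)*((38888 + 203233) + Q) = ((44754 - 1*(-160/236267)) + 370467)*((38888 + 203233) + 391285369/569806508) = ((44754 + 160/236267) + 370467)*(242121 + 391285369/569806508) = (10573893478/236267 + 370467)*(137962512808837/569806508) = (98103020167/236267)*(137962512808837/569806508) = 13534539176375332026815779/134626474225636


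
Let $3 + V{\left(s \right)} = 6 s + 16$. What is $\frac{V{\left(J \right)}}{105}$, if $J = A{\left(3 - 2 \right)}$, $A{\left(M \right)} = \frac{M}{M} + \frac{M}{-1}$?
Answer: $\frac{13}{105} \approx 0.12381$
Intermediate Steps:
$A{\left(M \right)} = 1 - M$ ($A{\left(M \right)} = 1 + M \left(-1\right) = 1 - M$)
$J = 0$ ($J = 1 - \left(3 - 2\right) = 1 - 1 = 0$)
$V{\left(s \right)} = 13 + 6 s$ ($V{\left(s \right)} = -3 + \left(6 s + 16\right) = -3 + \left(16 + 6 s\right) = 13 + 6 s$)
$\frac{V{\left(J \right)}}{105} = \frac{13 + 6 \cdot 0}{105} = \left(13 + 0\right) \frac{1}{105} = 13 \cdot \frac{1}{105} = \frac{13}{105}$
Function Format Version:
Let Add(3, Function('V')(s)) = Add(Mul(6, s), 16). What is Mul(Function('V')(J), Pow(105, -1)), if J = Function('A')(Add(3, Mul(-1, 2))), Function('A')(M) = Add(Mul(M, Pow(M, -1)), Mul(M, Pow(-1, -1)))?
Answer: Rational(13, 105) ≈ 0.12381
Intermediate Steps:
Function('A')(M) = Add(1, Mul(-1, M)) (Function('A')(M) = Add(1, Mul(M, -1)) = Add(1, Mul(-1, M)))
J = 0 (J = Add(1, Mul(-1, Add(3, Mul(-1, 2)))) = Add(1, Mul(-1, Add(3, -2))) = Add(1, Mul(-1, 1)) = Add(1, -1) = 0)
Function('V')(s) = Add(13, Mul(6, s)) (Function('V')(s) = Add(-3, Add(Mul(6, s), 16)) = Add(-3, Add(16, Mul(6, s))) = Add(13, Mul(6, s)))
Mul(Function('V')(J), Pow(105, -1)) = Mul(Add(13, Mul(6, 0)), Pow(105, -1)) = Mul(Add(13, 0), Rational(1, 105)) = Mul(13, Rational(1, 105)) = Rational(13, 105)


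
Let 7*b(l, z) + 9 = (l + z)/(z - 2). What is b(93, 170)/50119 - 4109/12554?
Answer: -121099954921/369966028488 ≈ -0.32733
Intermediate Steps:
b(l, z) = -9/7 + (l + z)/(7*(-2 + z)) (b(l, z) = -9/7 + ((l + z)/(z - 2))/7 = -9/7 + ((l + z)/(-2 + z))/7 = -9/7 + (l + z)/(7*(-2 + z)))
b(93, 170)/50119 - 4109/12554 = ((18 + 93 - 8*170)/(7*(-2 + 170)))/50119 - 4109/12554 = ((⅐)*(18 + 93 - 1360)/168)*(1/50119) - 4109*1/12554 = ((⅐)*(1/168)*(-1249))*(1/50119) - 4109/12554 = -1249/1176*1/50119 - 4109/12554 = -1249/58939944 - 4109/12554 = -121099954921/369966028488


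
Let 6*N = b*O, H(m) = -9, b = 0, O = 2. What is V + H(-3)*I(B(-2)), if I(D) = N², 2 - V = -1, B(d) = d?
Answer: 3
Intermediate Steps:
V = 3 (V = 2 - 1*(-1) = 2 + 1 = 3)
N = 0 (N = (0*2)/6 = (⅙)*0 = 0)
I(D) = 0 (I(D) = 0² = 0)
V + H(-3)*I(B(-2)) = 3 - 9*0 = 3 + 0 = 3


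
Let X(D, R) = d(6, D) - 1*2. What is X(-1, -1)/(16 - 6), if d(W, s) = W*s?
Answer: -4/5 ≈ -0.80000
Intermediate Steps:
X(D, R) = -2 + 6*D (X(D, R) = 6*D - 1*2 = 6*D - 2 = -2 + 6*D)
X(-1, -1)/(16 - 6) = (-2 + 6*(-1))/(16 - 6) = (-2 - 6)/10 = -8*1/10 = -4/5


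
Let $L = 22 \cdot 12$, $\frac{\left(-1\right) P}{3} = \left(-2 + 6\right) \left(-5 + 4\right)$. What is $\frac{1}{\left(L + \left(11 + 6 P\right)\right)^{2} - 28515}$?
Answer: $\frac{1}{91894} \approx 1.0882 \cdot 10^{-5}$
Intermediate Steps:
$P = 12$ ($P = - 3 \left(-2 + 6\right) \left(-5 + 4\right) = - 3 \cdot 4 \left(-1\right) = \left(-3\right) \left(-4\right) = 12$)
$L = 264$
$\frac{1}{\left(L + \left(11 + 6 P\right)\right)^{2} - 28515} = \frac{1}{\left(264 + \left(11 + 6 \cdot 12\right)\right)^{2} - 28515} = \frac{1}{\left(264 + \left(11 + 72\right)\right)^{2} - 28515} = \frac{1}{\left(264 + 83\right)^{2} - 28515} = \frac{1}{347^{2} - 28515} = \frac{1}{120409 - 28515} = \frac{1}{91894}$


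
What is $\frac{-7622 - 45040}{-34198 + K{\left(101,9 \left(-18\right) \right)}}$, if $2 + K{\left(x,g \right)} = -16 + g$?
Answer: $\frac{26331}{17189} \approx 1.5319$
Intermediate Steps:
$K{\left(x,g \right)} = -18 + g$ ($K{\left(x,g \right)} = -2 + \left(-16 + g\right) = -18 + g$)
$\frac{-7622 - 45040}{-34198 + K{\left(101,9 \left(-18\right) \right)}} = \frac{-7622 - 45040}{-34198 + \left(-18 + 9 \left(-18\right)\right)} = - \frac{52662}{-34198 - 180} = - \frac{52662}{-34378} = \left(-52662\right) \left(- \frac{1}{34378}\right) = \frac{26331}{17189}$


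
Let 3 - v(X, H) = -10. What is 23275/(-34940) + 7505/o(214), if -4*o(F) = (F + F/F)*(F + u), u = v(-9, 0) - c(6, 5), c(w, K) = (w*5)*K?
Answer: -57368657/23137268 ≈ -2.4795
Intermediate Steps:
c(w, K) = 5*K*w (c(w, K) = (5*w)*K = 5*K*w)
v(X, H) = 13 (v(X, H) = 3 - 1*(-10) = 3 + 10 = 13)
u = -137 (u = 13 - 5*5*6 = 13 - 1*150 = 13 - 150 = -137)
o(F) = -(1 + F)*(-137 + F)/4 (o(F) = -(F + F/F)*(F - 137)/4 = -(F + 1)*(-137 + F)/4 = -(1 + F)*(-137 + F)/4)
23275/(-34940) + 7505/o(214) = 23275/(-34940) + 7505/(137/4 + 34*214 - ¼*214²) = 23275*(-1/34940) + 7505/(137/4 + 7276 - ¼*45796) = -4655/6988 + 7505/(137/4 + 7276 - 11449) = -4655/6988 + 7505/(-16555/4) = -4655/6988 + 7505*(-4/16555) = -4655/6988 - 6004/3311 = -57368657/23137268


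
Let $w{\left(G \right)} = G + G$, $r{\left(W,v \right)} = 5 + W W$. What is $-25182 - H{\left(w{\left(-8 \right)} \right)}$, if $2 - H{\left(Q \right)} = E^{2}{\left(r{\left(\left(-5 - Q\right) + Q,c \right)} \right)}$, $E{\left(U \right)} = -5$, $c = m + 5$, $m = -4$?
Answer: $-25159$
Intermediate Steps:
$c = 1$ ($c = -4 + 5 = 1$)
$r{\left(W,v \right)} = 5 + W^{2}$
$w{\left(G \right)} = 2 G$
$H{\left(Q \right)} = -23$ ($H{\left(Q \right)} = 2 - \left(-5\right)^{2} = 2 - 25 = -23$)
$-25182 - H{\left(w{\left(-8 \right)} \right)} = -25182 - -23 = -25182 + 23 = -25159$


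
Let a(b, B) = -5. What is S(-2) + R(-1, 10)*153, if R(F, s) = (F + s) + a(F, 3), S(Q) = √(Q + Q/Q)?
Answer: 612 + I ≈ 612.0 + 1.0*I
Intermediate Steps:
S(Q) = √(1 + Q) (S(Q) = √(Q + 1) = √(1 + Q))
R(F, s) = -5 + F + s (R(F, s) = (F + s) - 5 = -5 + F + s)
S(-2) + R(-1, 10)*153 = √(1 - 2) + (-5 - 1 + 10)*153 = √(-1) + 4*153 = I + 612 = 612 + I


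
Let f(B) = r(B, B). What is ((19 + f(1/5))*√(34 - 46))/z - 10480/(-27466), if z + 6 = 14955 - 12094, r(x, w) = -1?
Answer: 5240/13733 + 36*I*√3/2855 ≈ 0.38156 + 0.02184*I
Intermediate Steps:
f(B) = -1
z = 2855 (z = -6 + (14955 - 12094) = -6 + 2861 = 2855)
((19 + f(1/5))*√(34 - 46))/z - 10480/(-27466) = ((19 - 1)*√(34 - 46))/2855 - 10480/(-27466) = (18*√(-12))*(1/2855) - 10480*(-1/27466) = (18*(2*I*√3))*(1/2855) + 5240/13733 = (36*I*√3)*(1/2855) + 5240/13733 = 36*I*√3/2855 + 5240/13733 = 5240/13733 + 36*I*√3/2855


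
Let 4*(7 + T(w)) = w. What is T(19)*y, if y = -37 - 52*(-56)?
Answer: -25875/4 ≈ -6468.8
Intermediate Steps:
T(w) = -7 + w/4
y = 2875 (y = -37 + 2912 = 2875)
T(19)*y = (-7 + (¼)*19)*2875 = (-7 + 19/4)*2875 = -9/4*2875 = -25875/4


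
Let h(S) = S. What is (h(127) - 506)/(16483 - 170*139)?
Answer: 379/7147 ≈ 0.053029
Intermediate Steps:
(h(127) - 506)/(16483 - 170*139) = (127 - 506)/(16483 - 170*139) = -379/(16483 - 23630) = -379/(-7147) = -379*(-1/7147) = 379/7147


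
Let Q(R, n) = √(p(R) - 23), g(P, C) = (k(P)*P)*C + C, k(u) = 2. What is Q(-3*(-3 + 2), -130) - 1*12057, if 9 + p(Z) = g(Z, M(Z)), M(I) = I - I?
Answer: -12057 + 4*I*√2 ≈ -12057.0 + 5.6569*I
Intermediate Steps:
M(I) = 0
g(P, C) = C + 2*C*P (g(P, C) = (2*P)*C + C = 2*C*P + C = C + 2*C*P)
p(Z) = -9 (p(Z) = -9 + 0*(1 + 2*Z) = -9 + 0 = -9)
Q(R, n) = 4*I*√2 (Q(R, n) = √(-9 - 23) = √(-32) = 4*I*√2)
Q(-3*(-3 + 2), -130) - 1*12057 = 4*I*√2 - 1*12057 = 4*I*√2 - 12057 = -12057 + 4*I*√2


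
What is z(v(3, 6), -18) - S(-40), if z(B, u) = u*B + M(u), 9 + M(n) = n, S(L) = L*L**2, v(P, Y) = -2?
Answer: 64009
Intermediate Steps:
S(L) = L**3
M(n) = -9 + n
z(B, u) = -9 + u + B*u (z(B, u) = u*B + (-9 + u) = B*u + (-9 + u) = -9 + u + B*u)
z(v(3, 6), -18) - S(-40) = (-9 - 18 - 2*(-18)) - 1*(-40)**3 = (-9 - 18 + 36) - 1*(-64000) = 9 + 64000 = 64009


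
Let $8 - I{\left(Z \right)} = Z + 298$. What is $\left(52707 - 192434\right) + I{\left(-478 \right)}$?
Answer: $-139539$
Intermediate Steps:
$I{\left(Z \right)} = -290 - Z$ ($I{\left(Z \right)} = 8 - \left(Z + 298\right) = 8 - \left(298 + Z\right) = -290 - Z$)
$\left(52707 - 192434\right) + I{\left(-478 \right)} = \left(52707 - 192434\right) - -188 = -139727 + \left(-290 + 478\right) = -139727 + 188 = -139539$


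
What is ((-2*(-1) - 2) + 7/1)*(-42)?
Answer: -294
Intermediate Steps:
((-2*(-1) - 2) + 7/1)*(-42) = ((2 - 2) + 7*1)*(-42) = (0 + 7)*(-42) = 7*(-42) = -294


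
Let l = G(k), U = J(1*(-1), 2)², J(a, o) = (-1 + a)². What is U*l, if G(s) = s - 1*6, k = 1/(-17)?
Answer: -1648/17 ≈ -96.941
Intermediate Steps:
U = 16 (U = ((-1 + 1*(-1))²)² = ((-1 - 1)²)² = ((-2)²)² = 4² = 16)
k = -1/17 ≈ -0.058824
G(s) = -6 + s (G(s) = s - 6 = -6 + s)
l = -103/17 (l = -6 - 1/17 = -103/17 ≈ -6.0588)
U*l = 16*(-103/17) = -1648/17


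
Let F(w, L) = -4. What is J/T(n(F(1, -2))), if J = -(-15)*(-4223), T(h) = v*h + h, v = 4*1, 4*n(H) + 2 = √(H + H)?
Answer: 8446 + 8446*I*√2 ≈ 8446.0 + 11944.0*I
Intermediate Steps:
n(H) = -½ + √2*√H/4 (n(H) = -½ + √(H + H)/4 = -½ + √(2*H)/4 = -½ + (√2*√H)/4 = -½ + √2*√H/4)
v = 4
T(h) = 5*h (T(h) = 4*h + h = 5*h)
J = -63345 (J = -15*4223 = -63345)
J/T(n(F(1, -2))) = -63345*1/(5*(-½ + √2*√(-4)/4)) = -63345*1/(5*(-½ + √2*(2*I)/4)) = -63345*1/(5*(-½ + I*√2/2)) = -63345/(-5/2 + 5*I*√2/2)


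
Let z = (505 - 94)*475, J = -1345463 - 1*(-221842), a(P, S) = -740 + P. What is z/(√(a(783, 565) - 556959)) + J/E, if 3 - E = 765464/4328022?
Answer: -2431528203831/6109301 - 195225*I*√139229/278458 ≈ -3.98e+5 - 261.6*I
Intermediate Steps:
J = -1123621 (J = -1345463 + 221842 = -1123621)
E = 6109301/2164011 (E = 3 - 765464/4328022 = 3 - 1*382732/2164011 = 3 - 382732/2164011 = 6109301/2164011 ≈ 2.8231)
z = 195225 (z = 411*475 = 195225)
z/(√(a(783, 565) - 556959)) + J/E = 195225/(√((-740 + 783) - 556959)) - 1123621/6109301/2164011 = 195225/(√(43 - 556959)) - 1123621*2164011/6109301 = 195225/(√(-556916)) - 2431528203831/6109301 = 195225/((2*I*√139229)) - 2431528203831/6109301 = 195225*(-I*√139229/278458) - 2431528203831/6109301 = -195225*I*√139229/278458 - 2431528203831/6109301 = -2431528203831/6109301 - 195225*I*√139229/278458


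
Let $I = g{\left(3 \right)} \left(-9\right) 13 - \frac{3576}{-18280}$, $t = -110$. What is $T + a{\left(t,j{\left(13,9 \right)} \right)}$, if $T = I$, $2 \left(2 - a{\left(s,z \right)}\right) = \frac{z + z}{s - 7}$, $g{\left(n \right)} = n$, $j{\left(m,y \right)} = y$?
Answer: $- \frac{10358949}{29705} \approx -348.73$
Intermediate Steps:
$a{\left(s,z \right)} = 2 - \frac{z}{-7 + s}$ ($a{\left(s,z \right)} = 2 - \frac{\left(z + z\right) \frac{1}{s - 7}}{2} = 2 - \frac{2 z \frac{1}{-7 + s}}{2} = 2 - \frac{z}{-7 + s}$)
$I = - \frac{801588}{2285}$ ($I = 3 \left(-9\right) 13 - \frac{3576}{-18280} = \left(-27\right) 13 - - \frac{447}{2285} = -351 + \frac{447}{2285} = - \frac{801588}{2285} \approx -350.8$)
$T = - \frac{801588}{2285} \approx -350.8$
$T + a{\left(t,j{\left(13,9 \right)} \right)} = - \frac{801588}{2285} + \frac{-14 - 9 + 2 \left(-110\right)}{-7 - 110} = - \frac{801588}{2285} + \frac{-14 - 9 - 220}{-117} = - \frac{801588}{2285} - - \frac{27}{13} = - \frac{801588}{2285} + \frac{27}{13} = - \frac{10358949}{29705}$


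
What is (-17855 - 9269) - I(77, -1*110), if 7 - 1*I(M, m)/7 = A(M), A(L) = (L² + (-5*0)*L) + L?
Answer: 14869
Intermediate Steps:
A(L) = L + L² (A(L) = (L² + 0*L) + L = (L² + 0) + L = L² + L = L + L²)
I(M, m) = 49 - 7*M*(1 + M)
(-17855 - 9269) - I(77, -1*110) = (-17855 - 9269) - (49 - 7*77*(1 + 77)) = -27124 - (49 - 7*77*78) = -27124 - (49 - 42042) = -27124 - 1*(-41993) = -27124 + 41993 = 14869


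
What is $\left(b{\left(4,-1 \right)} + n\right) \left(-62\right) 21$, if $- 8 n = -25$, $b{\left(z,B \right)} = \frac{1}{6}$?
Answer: $- \frac{17143}{4} \approx -4285.8$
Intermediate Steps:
$b{\left(z,B \right)} = \frac{1}{6}$
$n = \frac{25}{8}$ ($n = \left(- \frac{1}{8}\right) \left(-25\right) = \frac{25}{8} \approx 3.125$)
$\left(b{\left(4,-1 \right)} + n\right) \left(-62\right) 21 = \left(\frac{1}{6} + \frac{25}{8}\right) \left(-62\right) 21 = \frac{79}{24} \left(-62\right) 21 = \left(- \frac{2449}{12}\right) 21 = - \frac{17143}{4}$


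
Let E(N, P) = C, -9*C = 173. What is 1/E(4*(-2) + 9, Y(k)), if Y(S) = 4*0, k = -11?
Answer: -9/173 ≈ -0.052023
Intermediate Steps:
Y(S) = 0
C = -173/9 (C = -1/9*173 = -173/9 ≈ -19.222)
E(N, P) = -173/9
1/E(4*(-2) + 9, Y(k)) = 1/(-173/9) = -9/173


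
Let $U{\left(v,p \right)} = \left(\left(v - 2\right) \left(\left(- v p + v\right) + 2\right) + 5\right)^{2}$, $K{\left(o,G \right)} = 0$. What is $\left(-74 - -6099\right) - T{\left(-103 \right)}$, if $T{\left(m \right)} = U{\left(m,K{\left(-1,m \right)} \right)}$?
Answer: $-112566075$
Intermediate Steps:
$U{\left(v,p \right)} = \left(5 + \left(-2 + v\right) \left(2 + v - p v\right)\right)^{2}$ ($U{\left(v,p \right)} = \left(\left(-2 + v\right) \left(\left(- p v + v\right) + 2\right) + 5\right)^{2} = \left(\left(-2 + v\right) \left(\left(v - p v\right) + 2\right) + 5\right)^{2} = \left(\left(-2 + v\right) \left(2 + v - p v\right) + 5\right)^{2} = \left(5 + \left(-2 + v\right) \left(2 + v - p v\right)\right)^{2}$)
$T{\left(m \right)} = \left(1 + m^{2}\right)^{2}$ ($T{\left(m \right)} = \left(1 + m^{2} - 0 m^{2} + 2 \cdot 0 m\right)^{2} = \left(1 + m^{2} + 0 + 0\right)^{2} = \left(1 + m^{2}\right)^{2}$)
$\left(-74 - -6099\right) - T{\left(-103 \right)} = \left(-74 - -6099\right) - \left(1 + \left(-103\right)^{2}\right)^{2} = \left(-74 + 6099\right) - \left(1 + 10609\right)^{2} = 6025 - 10610^{2} = 6025 - 112572100 = -112566075$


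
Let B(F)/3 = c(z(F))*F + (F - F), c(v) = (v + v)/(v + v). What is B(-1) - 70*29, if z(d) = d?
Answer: -2033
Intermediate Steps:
c(v) = 1 (c(v) = (2*v)/((2*v)) = (2*v)*(1/(2*v)) = 1)
B(F) = 3*F (B(F) = 3*(1*F + (F - F)) = 3*(F + 0) = 3*F)
B(-1) - 70*29 = 3*(-1) - 70*29 = -3 - 2030 = -2033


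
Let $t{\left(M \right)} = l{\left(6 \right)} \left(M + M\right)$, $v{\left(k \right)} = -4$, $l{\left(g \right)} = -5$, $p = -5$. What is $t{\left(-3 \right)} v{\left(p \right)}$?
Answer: $-120$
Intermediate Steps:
$t{\left(M \right)} = - 10 M$ ($t{\left(M \right)} = - 5 \left(M + M\right) = - 5 \cdot 2 M = - 10 M$)
$t{\left(-3 \right)} v{\left(p \right)} = \left(-10\right) \left(-3\right) \left(-4\right) = 30 \left(-4\right) = -120$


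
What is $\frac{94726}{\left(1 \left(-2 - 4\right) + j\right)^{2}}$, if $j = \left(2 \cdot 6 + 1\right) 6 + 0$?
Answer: $\frac{47363}{2592} \approx 18.273$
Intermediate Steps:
$j = 78$ ($j = \left(12 + 1\right) 6 + 0 = 13 \cdot 6 + 0 = 78 + 0 = 78$)
$\frac{94726}{\left(1 \left(-2 - 4\right) + j\right)^{2}} = \frac{94726}{\left(1 \left(-2 - 4\right) + 78\right)^{2}} = \frac{94726}{\left(1 \left(-6\right) + 78\right)^{2}} = \frac{94726}{\left(-6 + 78\right)^{2}} = \frac{94726}{72^{2}} = \frac{94726}{5184} = 94726 \cdot \frac{1}{5184} = \frac{47363}{2592}$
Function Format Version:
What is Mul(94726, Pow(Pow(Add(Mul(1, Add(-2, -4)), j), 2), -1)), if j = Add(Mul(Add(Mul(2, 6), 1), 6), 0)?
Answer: Rational(47363, 2592) ≈ 18.273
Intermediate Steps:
j = 78 (j = Add(Mul(Add(12, 1), 6), 0) = Add(Mul(13, 6), 0) = Add(78, 0) = 78)
Mul(94726, Pow(Pow(Add(Mul(1, Add(-2, -4)), j), 2), -1)) = Mul(94726, Pow(Pow(Add(Mul(1, Add(-2, -4)), 78), 2), -1)) = Mul(94726, Pow(Pow(Add(Mul(1, -6), 78), 2), -1)) = Mul(94726, Pow(Pow(Add(-6, 78), 2), -1)) = Mul(94726, Pow(Pow(72, 2), -1)) = Mul(94726, Pow(5184, -1)) = Mul(94726, Rational(1, 5184)) = Rational(47363, 2592)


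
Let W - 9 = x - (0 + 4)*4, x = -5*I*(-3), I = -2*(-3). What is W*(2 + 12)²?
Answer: 16268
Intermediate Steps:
I = 6
x = 90 (x = -5*6*(-3) = -30*(-3) = 90)
W = 83 (W = 9 + (90 - (0 + 4)*4) = 9 + (90 - 4*4) = 9 + (90 - 1*16) = 9 + (90 - 16) = 9 + 74 = 83)
W*(2 + 12)² = 83*(2 + 12)² = 83*14² = 83*196 = 16268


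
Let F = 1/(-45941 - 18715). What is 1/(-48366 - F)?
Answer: -64656/3127152095 ≈ -2.0676e-5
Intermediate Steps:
F = -1/64656 (F = 1/(-64656) = -1/64656 ≈ -1.5466e-5)
1/(-48366 - F) = 1/(-48366 - 1*(-1/64656)) = 1/(-48366 + 1/64656) = 1/(-3127152095/64656) = -64656/3127152095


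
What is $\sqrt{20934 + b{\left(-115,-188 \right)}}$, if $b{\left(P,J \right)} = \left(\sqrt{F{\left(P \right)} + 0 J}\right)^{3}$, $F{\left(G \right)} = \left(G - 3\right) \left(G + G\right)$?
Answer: $\sqrt{20934 + 54280 \sqrt{6785}} \approx 2119.4$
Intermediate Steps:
$F{\left(G \right)} = 2 G \left(-3 + G\right)$ ($F{\left(G \right)} = \left(-3 + G\right) 2 G = 2 G \left(-3 + G\right)$)
$b{\left(P,J \right)} = 2 \sqrt{2} \left(P \left(-3 + P\right)\right)^{\frac{3}{2}}$ ($b{\left(P,J \right)} = \left(\sqrt{2 P \left(-3 + P\right) + 0 J}\right)^{3} = \left(\sqrt{2 P \left(-3 + P\right) + 0}\right)^{3} = \left(\sqrt{2 P \left(-3 + P\right)}\right)^{3} = \left(\sqrt{2} \sqrt{P \left(-3 + P\right)}\right)^{3} = 2 \sqrt{2} \left(P \left(-3 + P\right)\right)^{\frac{3}{2}}$)
$\sqrt{20934 + b{\left(-115,-188 \right)}} = \sqrt{20934 + 2 \sqrt{2} \left(- 115 \left(-3 - 115\right)\right)^{\frac{3}{2}}} = \sqrt{20934 + 2 \sqrt{2} \left(\left(-115\right) \left(-118\right)\right)^{\frac{3}{2}}} = \sqrt{20934 + 2 \sqrt{2} \cdot 13570^{\frac{3}{2}}} = \sqrt{20934 + 2 \sqrt{2} \cdot 13570 \sqrt{13570}} = \sqrt{20934 + 54280 \sqrt{6785}}$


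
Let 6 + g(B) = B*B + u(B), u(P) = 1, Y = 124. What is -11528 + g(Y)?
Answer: 3843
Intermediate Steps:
g(B) = -5 + B² (g(B) = -6 + (B*B + 1) = -6 + (B² + 1) = -6 + (1 + B²) = -5 + B²)
-11528 + g(Y) = -11528 + (-5 + 124²) = -11528 + (-5 + 15376) = -11528 + 15371 = 3843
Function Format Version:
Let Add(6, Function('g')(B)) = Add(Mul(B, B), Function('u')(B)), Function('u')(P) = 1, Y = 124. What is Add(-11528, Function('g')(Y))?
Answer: 3843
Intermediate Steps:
Function('g')(B) = Add(-5, Pow(B, 2)) (Function('g')(B) = Add(-6, Add(Mul(B, B), 1)) = Add(-6, Add(Pow(B, 2), 1)) = Add(-6, Add(1, Pow(B, 2))) = Add(-5, Pow(B, 2)))
Add(-11528, Function('g')(Y)) = Add(-11528, Add(-5, Pow(124, 2))) = Add(-11528, Add(-5, 15376)) = Add(-11528, 15371) = 3843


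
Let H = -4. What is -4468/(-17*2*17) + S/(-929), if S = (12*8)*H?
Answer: 2186362/268481 ≈ 8.1434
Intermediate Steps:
S = -384 (S = (12*8)*(-4) = 96*(-4) = -384)
-4468/(-17*2*17) + S/(-929) = -4468/(-17*2*17) - 384/(-929) = -4468/((-34*17)) - 384*(-1/929) = -4468/(-578) + 384/929 = -4468*(-1/578) + 384/929 = 2234/289 + 384/929 = 2186362/268481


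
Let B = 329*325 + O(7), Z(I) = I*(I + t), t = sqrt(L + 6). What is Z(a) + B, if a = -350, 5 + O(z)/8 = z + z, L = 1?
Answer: 229497 - 350*sqrt(7) ≈ 2.2857e+5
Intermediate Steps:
t = sqrt(7) (t = sqrt(1 + 6) = sqrt(7) ≈ 2.6458)
O(z) = -40 + 16*z (O(z) = -40 + 8*(z + z) = -40 + 8*(2*z) = -40 + 16*z)
Z(I) = I*(I + sqrt(7))
B = 106997 (B = 329*325 + (-40 + 16*7) = 106925 + (-40 + 112) = 106925 + 72 = 106997)
Z(a) + B = -350*(-350 + sqrt(7)) + 106997 = (122500 - 350*sqrt(7)) + 106997 = 229497 - 350*sqrt(7)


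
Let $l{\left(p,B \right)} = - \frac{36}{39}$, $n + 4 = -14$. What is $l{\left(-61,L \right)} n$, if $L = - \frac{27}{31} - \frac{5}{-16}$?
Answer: $\frac{216}{13} \approx 16.615$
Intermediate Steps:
$n = -18$ ($n = -4 - 14 = -18$)
$L = - \frac{277}{496}$ ($L = \left(-27\right) \frac{1}{31} - - \frac{5}{16} = - \frac{27}{31} + \frac{5}{16} = - \frac{277}{496} \approx -0.55847$)
$l{\left(p,B \right)} = - \frac{12}{13}$ ($l{\left(p,B \right)} = \left(-36\right) \frac{1}{39} = - \frac{12}{13}$)
$l{\left(-61,L \right)} n = \left(- \frac{12}{13}\right) \left(-18\right) = \frac{216}{13}$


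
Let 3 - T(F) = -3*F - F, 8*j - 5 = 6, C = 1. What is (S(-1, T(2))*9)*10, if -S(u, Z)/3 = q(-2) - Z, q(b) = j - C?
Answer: 11475/4 ≈ 2868.8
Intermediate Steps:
j = 11/8 (j = 5/8 + (1/8)*6 = 5/8 + 3/4 = 11/8 ≈ 1.3750)
q(b) = 3/8 (q(b) = 11/8 - 1*1 = 11/8 - 1 = 3/8)
T(F) = 3 + 4*F (T(F) = 3 - (-3*F - F) = 3 - (-4)*F = 3 + 4*F)
S(u, Z) = -9/8 + 3*Z (S(u, Z) = -3*(3/8 - Z) = -9/8 + 3*Z)
(S(-1, T(2))*9)*10 = ((-9/8 + 3*(3 + 4*2))*9)*10 = ((-9/8 + 3*(3 + 8))*9)*10 = ((-9/8 + 3*11)*9)*10 = ((-9/8 + 33)*9)*10 = ((255/8)*9)*10 = (2295/8)*10 = 11475/4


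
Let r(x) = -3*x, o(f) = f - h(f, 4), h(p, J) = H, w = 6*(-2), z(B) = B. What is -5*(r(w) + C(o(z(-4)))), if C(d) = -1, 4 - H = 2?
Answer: -175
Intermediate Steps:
H = 2 (H = 4 - 1*2 = 4 - 2 = 2)
w = -12
h(p, J) = 2
o(f) = -2 + f (o(f) = f - 1*2 = f - 2 = -2 + f)
-5*(r(w) + C(o(z(-4)))) = -5*(-3*(-12) - 1) = -5*(36 - 1) = -5*35 = -175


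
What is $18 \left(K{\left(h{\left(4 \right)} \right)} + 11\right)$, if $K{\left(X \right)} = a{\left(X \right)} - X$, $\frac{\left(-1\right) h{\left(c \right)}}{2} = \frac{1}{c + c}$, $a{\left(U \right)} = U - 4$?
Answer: $126$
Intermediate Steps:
$a{\left(U \right)} = -4 + U$
$h{\left(c \right)} = - \frac{1}{c}$ ($h{\left(c \right)} = - \frac{2}{c + c} = - \frac{2}{2 c} = - 2 \frac{1}{2 c} = - \frac{1}{c}$)
$K{\left(X \right)} = -4$ ($K{\left(X \right)} = \left(-4 + X\right) - X = -4$)
$18 \left(K{\left(h{\left(4 \right)} \right)} + 11\right) = 18 \left(-4 + 11\right) = 18 \cdot 7 = 126$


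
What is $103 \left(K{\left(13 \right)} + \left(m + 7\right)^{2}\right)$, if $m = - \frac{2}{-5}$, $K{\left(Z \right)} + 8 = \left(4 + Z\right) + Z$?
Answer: $\frac{197657}{25} \approx 7906.3$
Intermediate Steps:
$K{\left(Z \right)} = -4 + 2 Z$ ($K{\left(Z \right)} = -8 + \left(\left(4 + Z\right) + Z\right) = -8 + \left(4 + 2 Z\right) = -4 + 2 Z$)
$m = \frac{2}{5}$ ($m = \left(-2\right) \left(- \frac{1}{5}\right) = \frac{2}{5} \approx 0.4$)
$103 \left(K{\left(13 \right)} + \left(m + 7\right)^{2}\right) = 103 \left(\left(-4 + 2 \cdot 13\right) + \left(\frac{2}{5} + 7\right)^{2}\right) = 103 \left(\left(-4 + 26\right) + \left(\frac{37}{5}\right)^{2}\right) = 103 \left(22 + \frac{1369}{25}\right) = 103 \cdot \frac{1919}{25} = \frac{197657}{25}$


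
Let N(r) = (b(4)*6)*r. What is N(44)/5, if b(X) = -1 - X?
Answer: -264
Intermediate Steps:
N(r) = -30*r (N(r) = ((-1 - 1*4)*6)*r = ((-1 - 4)*6)*r = (-5*6)*r = -30*r)
N(44)/5 = -30*44/5 = -1320*⅕ = -264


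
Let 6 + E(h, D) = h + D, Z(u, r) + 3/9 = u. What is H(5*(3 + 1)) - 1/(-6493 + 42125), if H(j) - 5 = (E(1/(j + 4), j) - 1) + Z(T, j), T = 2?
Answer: 2106739/106896 ≈ 19.708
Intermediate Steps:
Z(u, r) = -1/3 + u
E(h, D) = -6 + D + h (E(h, D) = -6 + (h + D) = -6 + (D + h) = -6 + D + h)
H(j) = -1/3 + j + 1/(4 + j) (H(j) = 5 + (((-6 + j + 1/(j + 4)) - 1) + (-1/3 + 2)) = 5 + (((-6 + j + 1/(4 + j)) - 1) + 5/3) = 5 + ((-7 + j + 1/(4 + j)) + 5/3) = 5 + (-16/3 + j + 1/(4 + j)) = -1/3 + j + 1/(4 + j))
H(5*(3 + 1)) - 1/(-6493 + 42125) = (3 + (-1 + 3*(5*(3 + 1)))*(4 + 5*(3 + 1)))/(3*(4 + 5*(3 + 1))) - 1/(-6493 + 42125) = (3 + (-1 + 3*(5*4))*(4 + 5*4))/(3*(4 + 5*4)) - 1/35632 = (3 + (-1 + 3*20)*(4 + 20))/(3*(4 + 20)) - 1*1/35632 = (1/3)*(3 + (-1 + 60)*24)/24 - 1/35632 = (1/3)*(1/24)*(3 + 59*24) - 1/35632 = (1/3)*(1/24)*(3 + 1416) - 1/35632 = (1/3)*(1/24)*1419 - 1/35632 = 473/24 - 1/35632 = 2106739/106896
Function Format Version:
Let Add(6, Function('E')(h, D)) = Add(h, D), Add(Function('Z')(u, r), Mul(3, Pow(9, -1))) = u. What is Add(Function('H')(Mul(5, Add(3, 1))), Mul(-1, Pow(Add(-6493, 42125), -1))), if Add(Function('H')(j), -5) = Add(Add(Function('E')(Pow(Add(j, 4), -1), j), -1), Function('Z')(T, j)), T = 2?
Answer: Rational(2106739, 106896) ≈ 19.708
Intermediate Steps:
Function('Z')(u, r) = Add(Rational(-1, 3), u)
Function('E')(h, D) = Add(-6, D, h) (Function('E')(h, D) = Add(-6, Add(h, D)) = Add(-6, Add(D, h)) = Add(-6, D, h))
Function('H')(j) = Add(Rational(-1, 3), j, Pow(Add(4, j), -1)) (Function('H')(j) = Add(5, Add(Add(Add(-6, j, Pow(Add(j, 4), -1)), -1), Add(Rational(-1, 3), 2))) = Add(5, Add(Add(Add(-6, j, Pow(Add(4, j), -1)), -1), Rational(5, 3))) = Add(5, Add(Add(-7, j, Pow(Add(4, j), -1)), Rational(5, 3))) = Add(5, Add(Rational(-16, 3), j, Pow(Add(4, j), -1))) = Add(Rational(-1, 3), j, Pow(Add(4, j), -1)))
Add(Function('H')(Mul(5, Add(3, 1))), Mul(-1, Pow(Add(-6493, 42125), -1))) = Add(Mul(Rational(1, 3), Pow(Add(4, Mul(5, Add(3, 1))), -1), Add(3, Mul(Add(-1, Mul(3, Mul(5, Add(3, 1)))), Add(4, Mul(5, Add(3, 1)))))), Mul(-1, Pow(Add(-6493, 42125), -1))) = Add(Mul(Rational(1, 3), Pow(Add(4, Mul(5, 4)), -1), Add(3, Mul(Add(-1, Mul(3, Mul(5, 4))), Add(4, Mul(5, 4))))), Mul(-1, Pow(35632, -1))) = Add(Mul(Rational(1, 3), Pow(Add(4, 20), -1), Add(3, Mul(Add(-1, Mul(3, 20)), Add(4, 20)))), Mul(-1, Rational(1, 35632))) = Add(Mul(Rational(1, 3), Pow(24, -1), Add(3, Mul(Add(-1, 60), 24))), Rational(-1, 35632)) = Add(Mul(Rational(1, 3), Rational(1, 24), Add(3, Mul(59, 24))), Rational(-1, 35632)) = Add(Mul(Rational(1, 3), Rational(1, 24), Add(3, 1416)), Rational(-1, 35632)) = Add(Mul(Rational(1, 3), Rational(1, 24), 1419), Rational(-1, 35632)) = Add(Rational(473, 24), Rational(-1, 35632)) = Rational(2106739, 106896)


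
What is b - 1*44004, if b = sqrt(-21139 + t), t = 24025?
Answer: -44004 + sqrt(2886) ≈ -43950.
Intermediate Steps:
b = sqrt(2886) (b = sqrt(-21139 + 24025) = sqrt(2886) ≈ 53.721)
b - 1*44004 = sqrt(2886) - 1*44004 = sqrt(2886) - 44004 = -44004 + sqrt(2886)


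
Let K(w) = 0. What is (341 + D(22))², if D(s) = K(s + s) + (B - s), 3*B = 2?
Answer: 919681/9 ≈ 1.0219e+5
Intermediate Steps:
B = ⅔ (B = (⅓)*2 = ⅔ ≈ 0.66667)
D(s) = ⅔ - s (D(s) = 0 + (⅔ - s) = ⅔ - s)
(341 + D(22))² = (341 + (⅔ - 1*22))² = (341 + (⅔ - 22))² = (341 - 64/3)² = (959/3)² = 919681/9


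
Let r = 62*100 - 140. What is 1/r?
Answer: 1/6060 ≈ 0.00016502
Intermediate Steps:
r = 6060 (r = 6200 - 140 = 6060)
1/r = 1/6060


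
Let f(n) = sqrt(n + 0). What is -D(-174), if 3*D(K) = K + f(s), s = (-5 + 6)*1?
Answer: 173/3 ≈ 57.667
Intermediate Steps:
s = 1 (s = 1*1 = 1)
f(n) = sqrt(n)
D(K) = 1/3 + K/3 (D(K) = (K + sqrt(1))/3 = (K + 1)/3 = (1 + K)/3 = 1/3 + K/3)
-D(-174) = -(1/3 + (1/3)*(-174)) = -(1/3 - 58) = -1*(-173/3) = 173/3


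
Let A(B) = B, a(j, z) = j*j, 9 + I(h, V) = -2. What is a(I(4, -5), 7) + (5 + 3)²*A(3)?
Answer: 313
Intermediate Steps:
I(h, V) = -11 (I(h, V) = -9 - 2 = -11)
a(j, z) = j²
a(I(4, -5), 7) + (5 + 3)²*A(3) = (-11)² + (5 + 3)²*3 = 121 + 8²*3 = 121 + 64*3 = 121 + 192 = 313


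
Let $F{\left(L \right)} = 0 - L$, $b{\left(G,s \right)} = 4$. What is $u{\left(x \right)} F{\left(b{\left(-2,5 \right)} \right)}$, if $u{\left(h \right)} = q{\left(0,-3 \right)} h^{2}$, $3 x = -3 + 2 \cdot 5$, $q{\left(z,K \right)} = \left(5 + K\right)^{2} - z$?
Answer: $- \frac{784}{9} \approx -87.111$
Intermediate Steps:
$F{\left(L \right)} = - L$
$x = \frac{7}{3}$ ($x = \frac{-3 + 2 \cdot 5}{3} = \frac{-3 + 10}{3} = \frac{1}{3} \cdot 7 = \frac{7}{3} \approx 2.3333$)
$u{\left(h \right)} = 4 h^{2}$ ($u{\left(h \right)} = \left(\left(5 - 3\right)^{2} - 0\right) h^{2} = \left(2^{2} + 0\right) h^{2} = \left(4 + 0\right) h^{2} = 4 h^{2}$)
$u{\left(x \right)} F{\left(b{\left(-2,5 \right)} \right)} = 4 \left(\frac{7}{3}\right)^{2} \left(\left(-1\right) 4\right) = 4 \cdot \frac{49}{9} \left(-4\right) = \frac{196}{9} \left(-4\right) = - \frac{784}{9}$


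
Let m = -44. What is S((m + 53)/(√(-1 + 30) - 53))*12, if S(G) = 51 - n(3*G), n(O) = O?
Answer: 429633/695 + 81*√29/695 ≈ 618.80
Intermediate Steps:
S(G) = 51 - 3*G
S((m + 53)/(√(-1 + 30) - 53))*12 = (51 - 3*(-44 + 53)/(√(-1 + 30) - 53))*12 = (51 - 27/(√29 - 53))*12 = (51 - 27/(-53 + √29))*12 = 612 - 324/(-53 + √29)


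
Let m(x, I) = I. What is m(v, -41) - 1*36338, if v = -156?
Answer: -36379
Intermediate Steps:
m(v, -41) - 1*36338 = -41 - 1*36338 = -41 - 36338 = -36379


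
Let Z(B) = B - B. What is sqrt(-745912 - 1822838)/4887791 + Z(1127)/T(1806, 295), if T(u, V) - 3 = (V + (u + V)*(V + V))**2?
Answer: 25*I*sqrt(4110)/4887791 ≈ 0.00032791*I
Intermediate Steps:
Z(B) = 0
T(u, V) = 3 + (V + 2*V*(V + u))**2 (T(u, V) = 3 + (V + (u + V)*(V + V))**2 = 3 + (V + (V + u)*(2*V))**2 = 3 + (V + 2*V*(V + u))**2)
sqrt(-745912 - 1822838)/4887791 + Z(1127)/T(1806, 295) = sqrt(-745912 - 1822838)/4887791 + 0/(3 + 295**2*(1 + 2*295 + 2*1806)**2) = sqrt(-2568750)*(1/4887791) + 0/(3 + 87025*(1 + 590 + 3612)**2) = (25*I*sqrt(4110))*(1/4887791) + 0/(3 + 87025*4203**2) = 25*I*sqrt(4110)/4887791 + 0/(3 + 87025*17665209) = 25*I*sqrt(4110)/4887791 + 0/(3 + 1537314813225) = 25*I*sqrt(4110)/4887791 + 0/1537314813228 = 25*I*sqrt(4110)/4887791 + 0*(1/1537314813228) = 25*I*sqrt(4110)/4887791 + 0 = 25*I*sqrt(4110)/4887791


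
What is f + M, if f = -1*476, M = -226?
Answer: -702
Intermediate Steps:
f = -476
f + M = -476 - 226 = -702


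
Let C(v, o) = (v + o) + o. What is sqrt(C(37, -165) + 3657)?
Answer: 58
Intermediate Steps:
C(v, o) = v + 2*o (C(v, o) = (o + v) + o = v + 2*o)
sqrt(C(37, -165) + 3657) = sqrt((37 + 2*(-165)) + 3657) = sqrt((37 - 330) + 3657) = sqrt(-293 + 3657) = sqrt(3364) = 58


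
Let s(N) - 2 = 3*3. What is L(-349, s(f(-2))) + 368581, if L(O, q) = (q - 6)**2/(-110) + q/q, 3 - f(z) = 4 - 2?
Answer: 8108799/22 ≈ 3.6858e+5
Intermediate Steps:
f(z) = 1 (f(z) = 3 - (4 - 2) = 3 - 1*2 = 3 - 2 = 1)
s(N) = 11 (s(N) = 2 + 3*3 = 2 + 9 = 11)
L(O, q) = 1 - (-6 + q)**2/110 (L(O, q) = (-6 + q)**2*(-1/110) + 1 = -(-6 + q)**2/110 + 1 = 1 - (-6 + q)**2/110)
L(-349, s(f(-2))) + 368581 = (1 - (-6 + 11)**2/110) + 368581 = (1 - 1/110*5**2) + 368581 = (1 - 1/110*25) + 368581 = (1 - 5/22) + 368581 = 17/22 + 368581 = 8108799/22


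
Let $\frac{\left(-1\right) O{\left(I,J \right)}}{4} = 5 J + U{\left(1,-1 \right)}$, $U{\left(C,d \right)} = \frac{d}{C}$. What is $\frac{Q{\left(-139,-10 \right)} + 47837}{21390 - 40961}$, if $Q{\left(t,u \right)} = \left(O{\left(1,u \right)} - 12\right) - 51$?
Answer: $- \frac{47978}{19571} \approx -2.4515$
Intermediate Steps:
$O{\left(I,J \right)} = 4 - 20 J$ ($O{\left(I,J \right)} = - 4 \left(5 J - 1^{-1}\right) = - 4 \left(5 J - 1\right) = - 4 \left(-1 + 5 J\right) = 4 - 20 J$)
$Q{\left(t,u \right)} = -59 - 20 u$ ($Q{\left(t,u \right)} = \left(\left(4 - 20 u\right) - 12\right) - 51 = \left(-8 - 20 u\right) - 51 = -59 - 20 u$)
$\frac{Q{\left(-139,-10 \right)} + 47837}{21390 - 40961} = \frac{\left(-59 - -200\right) + 47837}{21390 - 40961} = \frac{\left(-59 + 200\right) + 47837}{-19571} = \left(141 + 47837\right) \left(- \frac{1}{19571}\right) = 47978 \left(- \frac{1}{19571}\right) = - \frac{47978}{19571}$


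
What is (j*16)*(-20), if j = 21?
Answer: -6720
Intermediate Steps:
(j*16)*(-20) = (21*16)*(-20) = 336*(-20) = -6720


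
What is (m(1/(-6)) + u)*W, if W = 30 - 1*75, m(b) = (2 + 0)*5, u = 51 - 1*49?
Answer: -540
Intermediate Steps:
u = 2 (u = 51 - 49 = 2)
m(b) = 10 (m(b) = 2*5 = 10)
W = -45 (W = 30 - 75 = -45)
(m(1/(-6)) + u)*W = (10 + 2)*(-45) = 12*(-45) = -540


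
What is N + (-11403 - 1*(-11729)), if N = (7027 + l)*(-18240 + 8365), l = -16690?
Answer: 95422451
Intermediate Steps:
N = 95422125 (N = (7027 - 16690)*(-18240 + 8365) = -9663*(-9875) = 95422125)
N + (-11403 - 1*(-11729)) = 95422125 + (-11403 - 1*(-11729)) = 95422125 + (-11403 + 11729) = 95422125 + 326 = 95422451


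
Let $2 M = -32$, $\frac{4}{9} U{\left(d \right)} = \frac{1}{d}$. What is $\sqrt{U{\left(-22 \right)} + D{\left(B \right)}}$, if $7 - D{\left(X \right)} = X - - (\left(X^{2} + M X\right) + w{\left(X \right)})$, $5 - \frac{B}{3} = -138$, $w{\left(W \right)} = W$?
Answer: $\frac{i \sqrt{344662406}}{44} \approx 421.93 i$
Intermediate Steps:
$U{\left(d \right)} = \frac{9}{4 d}$
$M = -16$ ($M = \frac{1}{2} \left(-32\right) = -16$)
$B = 429$ ($B = 15 - -414 = 15 + 414 = 429$)
$D{\left(X \right)} = 7 - X^{2} + 14 X$ ($D{\left(X \right)} = 7 - \left(X - - (\left(X^{2} - 16 X\right) + X)\right) = 7 - \left(X - - (X^{2} - 15 X)\right) = 7 - \left(X - \left(- X^{2} + 15 X\right)\right) = 7 - \left(X + \left(X^{2} - 15 X\right)\right) = 7 - \left(X^{2} - 14 X\right) = 7 - X^{2} + 14 X$)
$\sqrt{U{\left(-22 \right)} + D{\left(B \right)}} = \sqrt{\frac{9}{4 \left(-22\right)} + \left(7 - 429^{2} + 14 \cdot 429\right)} = \sqrt{\frac{9}{4} \left(- \frac{1}{22}\right) + \left(7 - 184041 + 6006\right)} = \sqrt{- \frac{9}{88} + \left(7 - 184041 + 6006\right)} = \sqrt{- \frac{9}{88} - 178028} = \sqrt{- \frac{15666473}{88}} = \frac{i \sqrt{344662406}}{44}$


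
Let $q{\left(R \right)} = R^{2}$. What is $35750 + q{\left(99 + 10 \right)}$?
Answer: $47631$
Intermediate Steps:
$35750 + q{\left(99 + 10 \right)} = 35750 + \left(99 + 10\right)^{2} = 35750 + 109^{2} = 35750 + 11881 = 47631$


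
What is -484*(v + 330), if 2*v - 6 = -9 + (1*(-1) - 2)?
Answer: -158268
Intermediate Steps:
v = -3 (v = 3 + (-9 + (1*(-1) - 2))/2 = 3 + (-9 + (-1 - 2))/2 = 3 + (-9 - 3)/2 = 3 + (½)*(-12) = 3 - 6 = -3)
-484*(v + 330) = -484*(-3 + 330) = -484*327 = -158268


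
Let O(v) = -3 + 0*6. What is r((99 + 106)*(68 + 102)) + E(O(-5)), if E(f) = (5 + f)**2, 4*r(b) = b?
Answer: 17433/2 ≈ 8716.5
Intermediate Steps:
r(b) = b/4
O(v) = -3 (O(v) = -3 + 0 = -3)
r((99 + 106)*(68 + 102)) + E(O(-5)) = ((99 + 106)*(68 + 102))/4 + (5 - 3)**2 = (205*170)/4 + 2**2 = (1/4)*34850 + 4 = 17425/2 + 4 = 17433/2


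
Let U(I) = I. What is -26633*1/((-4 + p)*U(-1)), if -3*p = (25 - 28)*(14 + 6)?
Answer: 26633/16 ≈ 1664.6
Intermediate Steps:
p = 20 (p = -(25 - 28)*(14 + 6)/3 = -(-1)*20 = -⅓*(-60) = 20)
-26633*1/((-4 + p)*U(-1)) = -26633*(-1/(-4 + 20)) = -26633/((-1*16)) = -26633/(-16) = -26633*(-1/16) = 26633/16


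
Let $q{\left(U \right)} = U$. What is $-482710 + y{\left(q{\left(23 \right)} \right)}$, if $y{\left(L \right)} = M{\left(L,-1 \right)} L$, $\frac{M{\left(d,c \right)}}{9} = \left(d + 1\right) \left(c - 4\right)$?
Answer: $-507550$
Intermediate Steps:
$M{\left(d,c \right)} = 9 \left(1 + d\right) \left(-4 + c\right)$ ($M{\left(d,c \right)} = 9 \left(d + 1\right) \left(c - 4\right) = 9 \left(1 + d\right) \left(-4 + c\right)$)
$y{\left(L \right)} = L \left(-45 - 45 L\right)$ ($y{\left(L \right)} = \left(-36 - 36 L + 9 \left(-1\right) + 9 \left(-1\right) L\right) L = \left(-36 - 36 L - 9 - 9 L\right) L = \left(-45 - 45 L\right) L = L \left(-45 - 45 L\right)$)
$-482710 + y{\left(q{\left(23 \right)} \right)} = -482710 - 1035 \left(1 + 23\right) = -482710 - 1035 \cdot 24 = -482710 - 24840 = -507550$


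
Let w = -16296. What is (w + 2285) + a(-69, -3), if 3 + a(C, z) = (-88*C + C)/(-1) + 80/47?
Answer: -940719/47 ≈ -20015.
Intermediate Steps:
a(C, z) = -61/47 + 87*C (a(C, z) = -3 + ((-88*C + C)/(-1) + 80/47) = -3 + (-87*C*(-1) + 80*(1/47)) = -3 + (87*C + 80/47) = -3 + (80/47 + 87*C) = -61/47 + 87*C)
(w + 2285) + a(-69, -3) = (-16296 + 2285) + (-61/47 + 87*(-69)) = -14011 + (-61/47 - 6003) = -14011 - 282202/47 = -940719/47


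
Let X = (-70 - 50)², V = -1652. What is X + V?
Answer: 12748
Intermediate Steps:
X = 14400 (X = (-120)² = 14400)
X + V = 14400 - 1652 = 12748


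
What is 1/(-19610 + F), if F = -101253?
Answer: -1/120863 ≈ -8.2738e-6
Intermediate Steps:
1/(-19610 + F) = 1/(-19610 - 101253) = 1/(-120863) = -1/120863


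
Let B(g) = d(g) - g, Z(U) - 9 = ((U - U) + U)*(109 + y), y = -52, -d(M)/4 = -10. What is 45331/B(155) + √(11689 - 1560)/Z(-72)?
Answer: -45331/115 - √10129/4095 ≈ -394.21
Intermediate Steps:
d(M) = 40 (d(M) = -4*(-10) = 40)
Z(U) = 9 + 57*U (Z(U) = 9 + ((U - U) + U)*(109 - 52) = 9 + (0 + U)*57 = 9 + U*57 = 9 + 57*U)
B(g) = 40 - g
45331/B(155) + √(11689 - 1560)/Z(-72) = 45331/(40 - 1*155) + √(11689 - 1560)/(9 + 57*(-72)) = 45331/(40 - 155) + √10129/(9 - 4104) = 45331/(-115) + √10129/(-4095) = 45331*(-1/115) + √10129*(-1/4095) = -45331/115 - √10129/4095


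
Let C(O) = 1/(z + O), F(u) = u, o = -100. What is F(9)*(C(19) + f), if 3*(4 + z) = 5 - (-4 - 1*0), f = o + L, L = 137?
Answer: 667/2 ≈ 333.50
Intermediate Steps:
f = 37 (f = -100 + 137 = 37)
z = -1 (z = -4 + (5 - (-4 - 1*0))/3 = -4 + (5 - (-4 + 0))/3 = -4 + (5 - 1*(-4))/3 = -4 + (5 + 4)/3 = -4 + (⅓)*9 = -4 + 3 = -1)
C(O) = 1/(-1 + O)
F(9)*(C(19) + f) = 9*(1/(-1 + 19) + 37) = 9*(1/18 + 37) = 9*(667/18) = 667/2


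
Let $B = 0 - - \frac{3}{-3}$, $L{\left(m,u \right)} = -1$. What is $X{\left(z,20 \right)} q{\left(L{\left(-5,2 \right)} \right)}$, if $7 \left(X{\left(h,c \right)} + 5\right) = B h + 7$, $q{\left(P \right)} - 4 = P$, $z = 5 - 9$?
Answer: $- \frac{72}{7} \approx -10.286$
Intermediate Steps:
$z = -4$ ($z = 5 - 9 = -4$)
$q{\left(P \right)} = 4 + P$
$B = -1$ ($B = 0 - \left(-3\right) \left(- \frac{1}{3}\right) = 0 - 1 = -1$)
$X{\left(h,c \right)} = -4 - \frac{h}{7}$ ($X{\left(h,c \right)} = -5 + \frac{- h + 7}{7} = -5 + \frac{7 - h}{7} = -5 - \left(-1 + \frac{h}{7}\right) = -4 - \frac{h}{7}$)
$X{\left(z,20 \right)} q{\left(L{\left(-5,2 \right)} \right)} = \left(-4 - - \frac{4}{7}\right) \left(4 - 1\right) = \left(-4 + \frac{4}{7}\right) 3 = \left(- \frac{24}{7}\right) 3 = - \frac{72}{7}$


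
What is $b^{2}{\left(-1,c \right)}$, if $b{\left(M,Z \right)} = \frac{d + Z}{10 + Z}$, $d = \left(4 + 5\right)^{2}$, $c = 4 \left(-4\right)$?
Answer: $\frac{4225}{36} \approx 117.36$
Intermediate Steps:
$c = -16$
$d = 81$ ($d = 9^{2} = 81$)
$b{\left(M,Z \right)} = \frac{81 + Z}{10 + Z}$
$b^{2}{\left(-1,c \right)} = \left(\frac{81 - 16}{10 - 16}\right)^{2} = \left(\frac{1}{-6} \cdot 65\right)^{2} = \left(\left(- \frac{1}{6}\right) 65\right)^{2} = \left(- \frac{65}{6}\right)^{2} = \frac{4225}{36}$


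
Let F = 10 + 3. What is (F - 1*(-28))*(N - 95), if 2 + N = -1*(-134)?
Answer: 1517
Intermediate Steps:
F = 13
N = 132 (N = -2 - 1*(-134) = -2 + 134 = 132)
(F - 1*(-28))*(N - 95) = (13 - 1*(-28))*(132 - 95) = (13 + 28)*37 = 41*37 = 1517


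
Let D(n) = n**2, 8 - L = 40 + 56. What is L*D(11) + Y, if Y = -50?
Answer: -10698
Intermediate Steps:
L = -88 (L = 8 - (40 + 56) = 8 - 1*96 = 8 - 96 = -88)
L*D(11) + Y = -88*11**2 - 50 = -88*121 - 50 = -10648 - 50 = -10698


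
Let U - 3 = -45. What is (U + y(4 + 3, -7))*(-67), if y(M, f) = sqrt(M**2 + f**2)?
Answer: 2814 - 469*sqrt(2) ≈ 2150.7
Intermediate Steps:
U = -42 (U = 3 - 45 = -42)
(U + y(4 + 3, -7))*(-67) = (-42 + sqrt((4 + 3)**2 + (-7)**2))*(-67) = (-42 + sqrt(7**2 + 49))*(-67) = (-42 + sqrt(49 + 49))*(-67) = (-42 + sqrt(98))*(-67) = (-42 + 7*sqrt(2))*(-67) = 2814 - 469*sqrt(2)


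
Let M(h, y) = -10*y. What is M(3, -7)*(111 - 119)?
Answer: -560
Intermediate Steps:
M(3, -7)*(111 - 119) = (-10*(-7))*(111 - 119) = 70*(-8) = -560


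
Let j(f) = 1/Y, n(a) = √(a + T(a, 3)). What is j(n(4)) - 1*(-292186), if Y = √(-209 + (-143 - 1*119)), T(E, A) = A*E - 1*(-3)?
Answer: 292186 - I*√471/471 ≈ 2.9219e+5 - 0.046078*I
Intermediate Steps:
T(E, A) = 3 + A*E (T(E, A) = A*E + 3 = 3 + A*E)
n(a) = √(3 + 4*a) (n(a) = √(a + (3 + 3*a)) = √(3 + 4*a))
Y = I*√471 (Y = √(-209 + (-143 - 119)) = √(-209 - 262) = √(-471) = I*√471 ≈ 21.703*I)
j(f) = -I*√471/471 (j(f) = 1/(I*√471) = -I*√471/471)
j(n(4)) - 1*(-292186) = -I*√471/471 - 1*(-292186) = -I*√471/471 + 292186 = 292186 - I*√471/471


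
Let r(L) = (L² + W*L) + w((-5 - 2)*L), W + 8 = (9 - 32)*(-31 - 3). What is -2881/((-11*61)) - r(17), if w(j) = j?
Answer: -8940207/671 ≈ -13324.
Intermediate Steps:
W = 774 (W = -8 + (9 - 32)*(-31 - 3) = -8 - 23*(-34) = -8 + 782 = 774)
r(L) = L² + 767*L (r(L) = (L² + 774*L) + (-5 - 2)*L = (L² + 774*L) - 7*L = L² + 767*L)
-2881/((-11*61)) - r(17) = -2881/((-11*61)) - 17*(767 + 17) = -2881/(-671) - 17*784 = -2881*(-1/671) - 1*13328 = 2881/671 - 13328 = -8940207/671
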